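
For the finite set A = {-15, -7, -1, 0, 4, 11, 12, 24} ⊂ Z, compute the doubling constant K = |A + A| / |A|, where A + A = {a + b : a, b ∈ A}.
K = |A + A| / |A| = 31/8

Enumerate A + A = {a + b : a, b ∈ A}. With |A| = 8, there are |A|^2 = 64 ordered sum pairs; collecting distinct values, A + A = {-30, -22, -16, -15, -14, -11, -8, -7, -4, -3, -2, -1, 0, 3, 4, 5, 8, 9, 10, 11, 12, 15, 16, 17, 22, 23, 24, 28, 35, 36, 48}, so |A + A| = 31. Thus K = 31/8. For comparison, the minimum possible |A + A| over all 8-element sets is 2·8 − 1 = 15 (so min K = 15/8), attained only by arithmetic progressions.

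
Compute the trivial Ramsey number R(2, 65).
R(2, 65) = 65

R(2, k) = k for all k ≥ 2: in a 2-colouring of K_k, either some edge is red (a red K_2) or all edges are blue (a blue K_k). And K_{64} coloured all-blue has no blue K_65, so R(2, 65) > 64. Hence R(2, 65) = 65.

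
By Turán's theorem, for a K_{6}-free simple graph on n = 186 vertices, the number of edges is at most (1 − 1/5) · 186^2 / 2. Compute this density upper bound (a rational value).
Turán density bound = (4/5) · 186^2/2 = 69192/5 ≈ 13838.4

Turán's theorem: ex(n, K_{r+1}) is achieved by the complete r-partite Turán graph T(n, r) with parts as balanced as possible, and is at most (1 − 1/r) · n^2/2. For r = 5, n = 186: the density bound is (4/5) · 34596/2 = 69192/5 ≈ 13838.4. The integer-valued extremum is e(T(186, 5)) = 13838, which is strictly less than the density bound 69192/5 since 5 ∤ 186 (the parts of T(186, 5) cannot all be equal).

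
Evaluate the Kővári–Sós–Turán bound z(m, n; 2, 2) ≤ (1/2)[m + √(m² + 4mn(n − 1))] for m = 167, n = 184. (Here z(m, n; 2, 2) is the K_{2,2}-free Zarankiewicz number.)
z(167, 184; 2, 2) ≤ (1/2)[167 + √(167² + 4·167·184·183)] = (1/2)[167 + √22520785] = 2456.3035

Kővári–Sós–Turán: let r_1, ..., r_167 be the row sums and z = Σ r_i the total number of 1s. Each pair of columns can share at most one row with both entries 1 (else a 2×2 all-ones block appears), so Σ_i C(r_i, 2) ≤ C(184, 2) = 16836. By convexity Σ_i C(r_i, 2) ≥ 167·C(z/167, 2) = z(z − 167)/(2·167), giving z² − 167z − 167·184·183 ≤ 0 and hence z ≤ (1/2)[167 + √(27889 + 4·5623224)] = (1/2)[167 + √22520785] ≈ (1/2)(167 + 4745.6069) = 2456.3035.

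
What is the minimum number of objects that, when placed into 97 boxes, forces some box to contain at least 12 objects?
n = (12 − 1)·97 + 1 = 1068

By the generalised pigeonhole principle, to guarantee some box contains ≥ r objects we need more than (r − 1) · k objects total. Threshold: n = (r − 1) · k + 1. With r = 12 and k = 97: n = 11 · 97 + 1 = 1067 + 1 = 1068. For n = 1067 = 11 · 97, we can put exactly 11 objects in every box, avoiding 12 in any single one — so 1068 is tight.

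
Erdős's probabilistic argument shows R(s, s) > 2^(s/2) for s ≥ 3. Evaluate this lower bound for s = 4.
2^(4/2) = 4; so R(4, 4) > 4

Colour each edge of K_n uniformly at random with red/blue. The expected number of monochromatic K_4 is C(n, 4) · 2 · 2^(−C(4,2)). If C(n, 4) · 2^(1 − C(4,2)) < 1, then with positive probability no monochromatic K_4 exists, so R(4, 4) > n. The standard estimate C(n, 4) ≤ n^4/4! shows this inequality holds whenever n ≤ 2^(4/2) (since 4! · 2^(C(4,2) − 1) > 2^(4^2/2) ≥ n^4). Hence R(4, 4) > 2^(4/2) = 4.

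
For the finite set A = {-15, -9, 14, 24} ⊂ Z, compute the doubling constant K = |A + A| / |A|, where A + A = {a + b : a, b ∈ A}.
K = |A + A| / |A| = 10/4 = 5/2

Enumerate A + A = {a + b : a, b ∈ A}. With |A| = 4, there are |A|^2 = 16 ordered sum pairs; collecting distinct values, A + A = {-30, -24, -18, -1, 5, 9, 15, 28, 38, 48}, so |A + A| = 10. Thus K = 10/4 = 5/2. For comparison, the minimum possible |A + A| over all 4-element sets is 2·4 − 1 = 7 (so min K = 7/4), attained only by arithmetic progressions.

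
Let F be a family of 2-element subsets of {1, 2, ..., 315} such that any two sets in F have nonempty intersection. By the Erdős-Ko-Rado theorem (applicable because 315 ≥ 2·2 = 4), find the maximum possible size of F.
max |F| = C(314, 1) = 314

The Erdős-Ko-Rado theorem states: for n ≥ 2k, an intersecting family of k-subsets of an n-element set has size at most C(n − 1, k − 1), with equality for 'star' families {A ⊆ [n] : |A| = k, i ∈ A} (fix an element i). For n = 315, k = 2: C(314, 1) = 314.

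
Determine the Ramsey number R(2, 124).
R(2, 124) = 124

R(2, k) = k for all k ≥ 2: in a 2-colouring of K_k, either some edge is red (a red K_2) or all edges are blue (a blue K_k). And K_{123} coloured all-blue has no blue K_124, so R(2, 124) > 123. Hence R(2, 124) = 124.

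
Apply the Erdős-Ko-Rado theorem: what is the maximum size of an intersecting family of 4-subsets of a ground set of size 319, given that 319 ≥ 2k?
max |F| = C(318, 3) = 5309116

Erdős-Ko-Rado (1961): when n ≥ 2k, max |F| = C(n−1, k−1). The bound is attained by the star {A : i ∈ A} for any fixed i ∈ [n]. Here C(319−1, 4−1) = C(318, 3) = 5309116.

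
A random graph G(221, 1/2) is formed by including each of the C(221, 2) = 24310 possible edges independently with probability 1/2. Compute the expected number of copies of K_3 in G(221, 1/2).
E[# K_3] = C(221, 3) · (1/2)^C(3, 2) = 1774630 / 2^3 = 887315/4 = 221828.75

For each 3-subset S of vertices (there are C(221, 3) = 1774630 such S), let X_S = 1 if S induces a K_3 (all C(3, 2) = 3 edges present). Then P(X_S = 1) = (1/2)^3 = 1/8. By linearity of expectation, E[# K_3] = C(221, 3) · (1/2)^3 = 1774630 / 8 = 887315/4 = 221828.75.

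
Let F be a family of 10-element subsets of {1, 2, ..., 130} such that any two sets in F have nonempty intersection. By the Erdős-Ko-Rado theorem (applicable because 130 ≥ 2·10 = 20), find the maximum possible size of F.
max |F| = C(129, 9) = 20492404684400

Erdős-Ko-Rado (1961): when n ≥ 2k, max |F| = C(n−1, k−1). The bound is attained by the star {A : i ∈ A} for any fixed i ∈ [n]. Here C(130−1, 10−1) = C(129, 9) = 20492404684400.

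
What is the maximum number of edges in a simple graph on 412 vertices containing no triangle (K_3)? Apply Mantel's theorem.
ex(412, K_3) = ⌊412^2/4⌋ = 42436

Mantel (1907): a triangle-free graph on n vertices has at most ⌊n^2/4⌋ edges, with equality for the complete bipartite graph K_{⌊n/2⌋, ⌈n/2⌉}. For n = 412: ⌊412^2/4⌋ = ⌊169744/4⌋ = 42436. The extremal graph is K_{206, 206}, which has 206·206 = 42436 edges.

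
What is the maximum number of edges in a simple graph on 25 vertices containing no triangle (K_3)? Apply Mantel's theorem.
ex(25, K_3) = ⌊25^2/4⌋ = 156

Mantel (1907): a triangle-free graph on n vertices has at most ⌊n^2/4⌋ edges, with equality for the complete bipartite graph K_{⌊n/2⌋, ⌈n/2⌉}. For n = 25: ⌊25^2/4⌋ = ⌊625/4⌋ = 156. The extremal graph is K_{12, 13}, which has 12·13 = 156 edges.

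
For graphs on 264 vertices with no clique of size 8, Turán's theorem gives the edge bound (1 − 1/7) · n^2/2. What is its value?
Turán density bound = (6/7) · 264^2/2 = 209088/7 ≈ 29869.7143

Turán's theorem: ex(n, K_{r+1}) is achieved by the complete r-partite Turán graph T(n, r) with parts as balanced as possible, and is at most (1 − 1/r) · n^2/2. For r = 7, n = 264: the density bound is (6/7) · 69696/2 = 209088/7 ≈ 29869.7143. The integer-valued extremum is e(T(264, 7)) = 29869, which is strictly less than the density bound 209088/7 since 7 ∤ 264 (the parts of T(264, 7) cannot all be equal).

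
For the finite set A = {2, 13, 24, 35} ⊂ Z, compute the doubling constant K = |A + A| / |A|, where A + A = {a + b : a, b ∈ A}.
K = |A + A| / |A| = 7/4

Enumerate A + A = {a + b : a, b ∈ A}. With |A| = 4, there are |A|^2 = 16 ordered sum pairs; collecting distinct values, A + A = {4, 15, 26, 37, 48, 59, 70}, so |A + A| = 7. Thus K = 7/4. Here |A + A| = 2|A| − 1 = 7, the minimum possible — so K = 7/4 is minimal, which holds iff A is an arithmetic progression.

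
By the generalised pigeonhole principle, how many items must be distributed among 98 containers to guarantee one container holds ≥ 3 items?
n = (3 − 1)·98 + 1 = 197

By the generalised pigeonhole principle, to guarantee some box contains ≥ r objects we need more than (r − 1) · k objects total. Threshold: n = (r − 1) · k + 1. With r = 3 and k = 98: n = 2 · 98 + 1 = 196 + 1 = 197. For n = 196 = 2 · 98, we can put exactly 2 objects in every box, avoiding 3 in any single one — so 197 is tight.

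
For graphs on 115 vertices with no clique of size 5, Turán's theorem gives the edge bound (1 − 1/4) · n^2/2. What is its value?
Turán density bound = (3/4) · 115^2/2 = 39675/8 ≈ 4959.375

Turán's theorem: ex(n, K_{r+1}) is achieved by the complete r-partite Turán graph T(n, r) with parts as balanced as possible, and is at most (1 − 1/r) · n^2/2. For r = 4, n = 115: the density bound is (3/4) · 13225/2 = 39675/8 ≈ 4959.375. The integer-valued extremum is e(T(115, 4)) = 4959, which is strictly less than the density bound 39675/8 since 4 ∤ 115 (the parts of T(115, 4) cannot all be equal).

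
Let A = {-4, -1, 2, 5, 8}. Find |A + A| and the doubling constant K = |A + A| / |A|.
K = |A + A| / |A| = 9/5

Enumerate A + A = {a + b : a, b ∈ A}. With |A| = 5, there are |A|^2 = 25 ordered sum pairs; collecting distinct values, A + A = {-8, -5, -2, 1, 4, 7, 10, 13, 16}, so |A + A| = 9. Thus K = 9/5. Here |A + A| = 2|A| − 1 = 9, the minimum possible — so K = 9/5 is minimal, which holds iff A is an arithmetic progression.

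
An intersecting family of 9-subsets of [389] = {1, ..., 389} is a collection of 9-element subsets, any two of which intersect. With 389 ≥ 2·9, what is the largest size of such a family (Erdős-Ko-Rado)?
max |F| = C(388, 8) = 11846458524848112

The Erdős-Ko-Rado theorem states: for n ≥ 2k, an intersecting family of k-subsets of an n-element set has size at most C(n − 1, k − 1), with equality for 'star' families {A ⊆ [n] : |A| = k, i ∈ A} (fix an element i). For n = 389, k = 9: C(388, 8) = 11846458524848112.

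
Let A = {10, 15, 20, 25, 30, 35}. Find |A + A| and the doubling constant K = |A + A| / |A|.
K = |A + A| / |A| = 11/6

Enumerate A + A = {a + b : a, b ∈ A}. With |A| = 6, there are |A|^2 = 36 ordered sum pairs; collecting distinct values, A + A = {20, 25, 30, 35, 40, 45, 50, 55, 60, 65, 70}, so |A + A| = 11. Thus K = 11/6. Here |A + A| = 2|A| − 1 = 11, the minimum possible — so K = 11/6 is minimal, which holds iff A is an arithmetic progression.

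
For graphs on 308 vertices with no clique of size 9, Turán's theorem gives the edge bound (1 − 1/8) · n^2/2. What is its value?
Turán density bound = (7/8) · 308^2/2 = 41503

Turán's theorem: ex(n, K_{r+1}) is achieved by the complete r-partite Turán graph T(n, r) with parts as balanced as possible, and is at most (1 − 1/r) · n^2/2. For r = 8, n = 308: the density bound is (7/8) · 94864/2 = 41503. The integer-valued extremum is e(T(308, 8)) = 41502, which is strictly less than the density bound 41503 since 8 ∤ 308 (the parts of T(308, 8) cannot all be equal).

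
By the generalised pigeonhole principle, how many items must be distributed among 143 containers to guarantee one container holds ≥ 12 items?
n = (12 − 1)·143 + 1 = 1574

By the generalised pigeonhole principle, to guarantee some box contains ≥ r objects we need more than (r − 1) · k objects total. Threshold: n = (r − 1) · k + 1. With r = 12 and k = 143: n = 11 · 143 + 1 = 1573 + 1 = 1574. For n = 1573 = 11 · 143, we can put exactly 11 objects in every box, avoiding 12 in any single one — so 1574 is tight.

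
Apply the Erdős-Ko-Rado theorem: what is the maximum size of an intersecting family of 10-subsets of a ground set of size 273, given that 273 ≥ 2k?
max |F| = C(272, 9) = 19645753883455920

Erdős-Ko-Rado (1961): when n ≥ 2k, max |F| = C(n−1, k−1). The bound is attained by the star {A : i ∈ A} for any fixed i ∈ [n]. Here C(273−1, 10−1) = C(272, 9) = 19645753883455920.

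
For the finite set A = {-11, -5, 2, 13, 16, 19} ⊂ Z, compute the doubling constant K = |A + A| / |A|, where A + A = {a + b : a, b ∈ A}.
K = |A + A| / |A| = 19/6

Enumerate A + A = {a + b : a, b ∈ A}. With |A| = 6, there are |A|^2 = 36 ordered sum pairs; collecting distinct values, A + A = {-22, -16, -10, -9, -3, 2, 4, 5, 8, 11, 14, 15, 18, 21, 26, 29, 32, 35, 38}, so |A + A| = 19. Thus K = 19/6. For comparison, the minimum possible |A + A| over all 6-element sets is 2·6 − 1 = 11 (so min K = 11/6), attained only by arithmetic progressions.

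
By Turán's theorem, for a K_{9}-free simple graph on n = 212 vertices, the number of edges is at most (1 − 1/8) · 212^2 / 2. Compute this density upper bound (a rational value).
Turán density bound = (7/8) · 212^2/2 = 19663

Turán's theorem: ex(n, K_{r+1}) is achieved by the complete r-partite Turán graph T(n, r) with parts as balanced as possible, and is at most (1 − 1/r) · n^2/2. For r = 8, n = 212: the density bound is (7/8) · 44944/2 = 19663. The integer-valued extremum is e(T(212, 8)) = 19662, which is strictly less than the density bound 19663 since 8 ∤ 212 (the parts of T(212, 8) cannot all be equal).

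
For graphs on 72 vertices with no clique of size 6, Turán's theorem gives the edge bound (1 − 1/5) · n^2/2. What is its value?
Turán density bound = (4/5) · 72^2/2 = 10368/5 ≈ 2073.6

Turán's theorem: ex(n, K_{r+1}) is achieved by the complete r-partite Turán graph T(n, r) with parts as balanced as possible, and is at most (1 − 1/r) · n^2/2. For r = 5, n = 72: the density bound is (4/5) · 5184/2 = 10368/5 ≈ 2073.6. The integer-valued extremum is e(T(72, 5)) = 2073, which is strictly less than the density bound 10368/5 since 5 ∤ 72 (the parts of T(72, 5) cannot all be equal).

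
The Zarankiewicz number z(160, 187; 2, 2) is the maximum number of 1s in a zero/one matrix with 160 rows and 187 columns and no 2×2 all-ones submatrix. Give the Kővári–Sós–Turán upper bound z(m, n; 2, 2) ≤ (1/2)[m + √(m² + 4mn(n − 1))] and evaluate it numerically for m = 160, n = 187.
z(160, 187; 2, 2) ≤ (1/2)[160 + √(160² + 4·160·187·186)] = (1/2)[160 + √22286080] = 2440.4067

Kővári–Sós–Turán: let r_1, ..., r_160 be the row sums and z = Σ r_i the total number of 1s. Each pair of columns can share at most one row with both entries 1 (else a 2×2 all-ones block appears), so Σ_i C(r_i, 2) ≤ C(187, 2) = 17391. By convexity Σ_i C(r_i, 2) ≥ 160·C(z/160, 2) = z(z − 160)/(2·160), giving z² − 160z − 160·187·186 ≤ 0 and hence z ≤ (1/2)[160 + √(25600 + 4·5565120)] = (1/2)[160 + √22286080] ≈ (1/2)(160 + 4720.8135) = 2440.4067.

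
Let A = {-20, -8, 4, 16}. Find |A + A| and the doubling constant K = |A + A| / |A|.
K = |A + A| / |A| = 7/4

Enumerate A + A = {a + b : a, b ∈ A}. With |A| = 4, there are |A|^2 = 16 ordered sum pairs; collecting distinct values, A + A = {-40, -28, -16, -4, 8, 20, 32}, so |A + A| = 7. Thus K = 7/4. Here |A + A| = 2|A| − 1 = 7, the minimum possible — so K = 7/4 is minimal, which holds iff A is an arithmetic progression.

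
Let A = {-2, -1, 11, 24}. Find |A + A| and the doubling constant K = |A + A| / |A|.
K = |A + A| / |A| = 9/4

Enumerate A + A = {a + b : a, b ∈ A}. With |A| = 4, there are |A|^2 = 16 ordered sum pairs; collecting distinct values, A + A = {-4, -3, -2, 9, 10, 22, 23, 35, 48}, so |A + A| = 9. Thus K = 9/4. For comparison, the minimum possible |A + A| over all 4-element sets is 2·4 − 1 = 7 (so min K = 7/4), attained only by arithmetic progressions.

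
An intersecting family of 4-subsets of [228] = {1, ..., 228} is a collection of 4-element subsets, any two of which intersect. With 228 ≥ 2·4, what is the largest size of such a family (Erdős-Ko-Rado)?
max |F| = C(227, 3) = 1923825

Erdős-Ko-Rado (1961): when n ≥ 2k, max |F| = C(n−1, k−1). The bound is attained by the star {A : i ∈ A} for any fixed i ∈ [n]. Here C(228−1, 4−1) = C(227, 3) = 1923825.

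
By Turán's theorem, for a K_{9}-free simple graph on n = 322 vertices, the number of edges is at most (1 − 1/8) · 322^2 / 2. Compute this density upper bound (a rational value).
Turán density bound = (7/8) · 322^2/2 = 181447/4 ≈ 45361.75

Turán's theorem: ex(n, K_{r+1}) is achieved by the complete r-partite Turán graph T(n, r) with parts as balanced as possible, and is at most (1 − 1/r) · n^2/2. For r = 8, n = 322: the density bound is (7/8) · 103684/2 = 181447/4 ≈ 45361.75. The integer-valued extremum is e(T(322, 8)) = 45361, which is strictly less than the density bound 181447/4 since 8 ∤ 322 (the parts of T(322, 8) cannot all be equal).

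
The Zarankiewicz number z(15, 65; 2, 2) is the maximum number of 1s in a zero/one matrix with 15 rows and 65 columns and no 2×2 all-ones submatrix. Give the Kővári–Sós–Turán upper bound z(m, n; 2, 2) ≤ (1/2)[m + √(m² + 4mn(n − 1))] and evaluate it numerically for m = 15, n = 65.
z(15, 65; 2, 2) ≤ (1/2)[15 + √(15² + 4·15·65·64)] = (1/2)[15 + √249825] = 257.4125

Kővári–Sós–Turán: let r_1, ..., r_15 be the row sums and z = Σ r_i the total number of 1s. Each pair of columns can share at most one row with both entries 1 (else a 2×2 all-ones block appears), so Σ_i C(r_i, 2) ≤ C(65, 2) = 2080. By convexity Σ_i C(r_i, 2) ≥ 15·C(z/15, 2) = z(z − 15)/(2·15), giving z² − 15z − 15·65·64 ≤ 0 and hence z ≤ (1/2)[15 + √(225 + 4·62400)] = (1/2)[15 + √249825] ≈ (1/2)(15 + 499.825) = 257.4125.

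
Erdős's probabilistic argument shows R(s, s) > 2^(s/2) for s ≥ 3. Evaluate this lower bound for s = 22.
2^(22/2) = 2048; so R(22, 22) > 2048

Colour each edge of K_n uniformly at random with red/blue. The expected number of monochromatic K_22 is C(n, 22) · 2 · 2^(−C(22,2)). If C(n, 22) · 2^(1 − C(22,2)) < 1, then with positive probability no monochromatic K_22 exists, so R(22, 22) > n. The standard estimate C(n, 22) ≤ n^22/22! shows this inequality holds whenever n ≤ 2^(22/2) (since 22! · 2^(C(22,2) − 1) > 2^(22^2/2) ≥ n^22). Hence R(22, 22) > 2^(22/2) = 2048.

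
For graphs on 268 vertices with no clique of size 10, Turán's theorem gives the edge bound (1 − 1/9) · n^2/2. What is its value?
Turán density bound = (8/9) · 268^2/2 = 287296/9 ≈ 31921.7778

Turán's theorem: ex(n, K_{r+1}) is achieved by the complete r-partite Turán graph T(n, r) with parts as balanced as possible, and is at most (1 − 1/r) · n^2/2. For r = 9, n = 268: the density bound is (8/9) · 71824/2 = 287296/9 ≈ 31921.7778. The integer-valued extremum is e(T(268, 9)) = 31921, which is strictly less than the density bound 287296/9 since 9 ∤ 268 (the parts of T(268, 9) cannot all be equal).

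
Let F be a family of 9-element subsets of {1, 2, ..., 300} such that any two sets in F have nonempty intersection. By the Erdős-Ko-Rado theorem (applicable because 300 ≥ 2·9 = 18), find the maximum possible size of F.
max |F| = C(299, 8) = 1441567250764641

The Erdős-Ko-Rado theorem states: for n ≥ 2k, an intersecting family of k-subsets of an n-element set has size at most C(n − 1, k − 1), with equality for 'star' families {A ⊆ [n] : |A| = k, i ∈ A} (fix an element i). For n = 300, k = 9: C(299, 8) = 1441567250764641.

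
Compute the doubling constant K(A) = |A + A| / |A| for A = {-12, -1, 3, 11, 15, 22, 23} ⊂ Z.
K = |A + A| / |A| = 24/7

Enumerate A + A = {a + b : a, b ∈ A}. With |A| = 7, there are |A|^2 = 49 ordered sum pairs; collecting distinct values, A + A = {-24, -13, -9, -2, -1, 2, 3, 6, 10, 11, 14, 18, 21, 22, 25, 26, 30, 33, 34, 37, 38, 44, 45, 46}, so |A + A| = 24. Thus K = 24/7. For comparison, the minimum possible |A + A| over all 7-element sets is 2·7 − 1 = 13 (so min K = 13/7), attained only by arithmetic progressions.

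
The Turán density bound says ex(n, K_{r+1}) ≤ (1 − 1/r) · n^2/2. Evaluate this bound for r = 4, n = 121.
Turán density bound = (3/4) · 121^2/2 = 43923/8 ≈ 5490.375

Turán's theorem: ex(n, K_{r+1}) is achieved by the complete r-partite Turán graph T(n, r) with parts as balanced as possible, and is at most (1 − 1/r) · n^2/2. For r = 4, n = 121: the density bound is (3/4) · 14641/2 = 43923/8 ≈ 5490.375. The integer-valued extremum is e(T(121, 4)) = 5490, which is strictly less than the density bound 43923/8 since 4 ∤ 121 (the parts of T(121, 4) cannot all be equal).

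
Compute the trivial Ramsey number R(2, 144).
R(2, 144) = 144

R(2, k) = k for all k ≥ 2: in a 2-colouring of K_k, either some edge is red (a red K_2) or all edges are blue (a blue K_k). And K_{143} coloured all-blue has no blue K_144, so R(2, 144) > 143. Hence R(2, 144) = 144.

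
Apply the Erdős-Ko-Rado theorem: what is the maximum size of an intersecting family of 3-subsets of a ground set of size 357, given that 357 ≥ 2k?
max |F| = C(356, 2) = 63190

The Erdős-Ko-Rado theorem states: for n ≥ 2k, an intersecting family of k-subsets of an n-element set has size at most C(n − 1, k − 1), with equality for 'star' families {A ⊆ [n] : |A| = k, i ∈ A} (fix an element i). For n = 357, k = 3: C(356, 2) = 63190.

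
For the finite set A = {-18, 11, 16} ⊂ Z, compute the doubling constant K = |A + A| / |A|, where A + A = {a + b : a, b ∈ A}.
K = |A + A| / |A| = 6/3 = 2

Enumerate A + A = {a + b : a, b ∈ A}. With |A| = 3, there are |A|^2 = 9 ordered sum pairs; collecting distinct values, A + A = {-36, -7, -2, 22, 27, 32}, so |A + A| = 6. Thus K = 6/3 = 2. For comparison, the minimum possible |A + A| over all 3-element sets is 2·3 − 1 = 5 (so min K = 5/3), attained only by arithmetic progressions.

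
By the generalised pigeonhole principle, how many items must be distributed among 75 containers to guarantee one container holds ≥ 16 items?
n = (16 − 1)·75 + 1 = 1126

By the generalised pigeonhole principle, to guarantee some box contains ≥ r objects we need more than (r − 1) · k objects total. Threshold: n = (r − 1) · k + 1. With r = 16 and k = 75: n = 15 · 75 + 1 = 1125 + 1 = 1126. For n = 1125 = 15 · 75, we can put exactly 15 objects in every box, avoiding 16 in any single one — so 1126 is tight.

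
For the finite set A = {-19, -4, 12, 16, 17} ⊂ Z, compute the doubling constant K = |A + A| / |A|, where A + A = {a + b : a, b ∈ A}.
K = |A + A| / |A| = 15/5 = 3

Enumerate A + A = {a + b : a, b ∈ A}. With |A| = 5, there are |A|^2 = 25 ordered sum pairs; collecting distinct values, A + A = {-38, -23, -8, -7, -3, -2, 8, 12, 13, 24, 28, 29, 32, 33, 34}, so |A + A| = 15. Thus K = 15/5 = 3. For comparison, the minimum possible |A + A| over all 5-element sets is 2·5 − 1 = 9 (so min K = 9/5), attained only by arithmetic progressions.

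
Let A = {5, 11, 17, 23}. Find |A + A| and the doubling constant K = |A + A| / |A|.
K = |A + A| / |A| = 7/4

Enumerate A + A = {a + b : a, b ∈ A}. With |A| = 4, there are |A|^2 = 16 ordered sum pairs; collecting distinct values, A + A = {10, 16, 22, 28, 34, 40, 46}, so |A + A| = 7. Thus K = 7/4. Here |A + A| = 2|A| − 1 = 7, the minimum possible — so K = 7/4 is minimal, which holds iff A is an arithmetic progression.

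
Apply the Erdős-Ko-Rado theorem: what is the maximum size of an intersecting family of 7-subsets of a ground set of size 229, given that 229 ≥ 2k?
max |F| = C(228, 6) = 182587922160

Erdős-Ko-Rado (1961): when n ≥ 2k, max |F| = C(n−1, k−1). The bound is attained by the star {A : i ∈ A} for any fixed i ∈ [n]. Here C(229−1, 7−1) = C(228, 6) = 182587922160.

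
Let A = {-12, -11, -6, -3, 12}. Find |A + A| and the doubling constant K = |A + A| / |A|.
K = |A + A| / |A| = 15/5 = 3

Enumerate A + A = {a + b : a, b ∈ A}. With |A| = 5, there are |A|^2 = 25 ordered sum pairs; collecting distinct values, A + A = {-24, -23, -22, -18, -17, -15, -14, -12, -9, -6, 0, 1, 6, 9, 24}, so |A + A| = 15. Thus K = 15/5 = 3. For comparison, the minimum possible |A + A| over all 5-element sets is 2·5 − 1 = 9 (so min K = 9/5), attained only by arithmetic progressions.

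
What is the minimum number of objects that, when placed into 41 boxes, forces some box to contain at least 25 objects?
n = (25 − 1)·41 + 1 = 985

By the generalised pigeonhole principle, to guarantee some box contains ≥ r objects we need more than (r − 1) · k objects total. Threshold: n = (r − 1) · k + 1. With r = 25 and k = 41: n = 24 · 41 + 1 = 984 + 1 = 985. For n = 984 = 24 · 41, we can put exactly 24 objects in every box, avoiding 25 in any single one — so 985 is tight.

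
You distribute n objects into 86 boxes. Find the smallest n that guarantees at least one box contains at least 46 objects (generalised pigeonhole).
n = (46 − 1)·86 + 1 = 3871

By the generalised pigeonhole principle, to guarantee some box contains ≥ r objects we need more than (r − 1) · k objects total. Threshold: n = (r − 1) · k + 1. With r = 46 and k = 86: n = 45 · 86 + 1 = 3870 + 1 = 3871. For n = 3870 = 45 · 86, we can put exactly 45 objects in every box, avoiding 46 in any single one — so 3871 is tight.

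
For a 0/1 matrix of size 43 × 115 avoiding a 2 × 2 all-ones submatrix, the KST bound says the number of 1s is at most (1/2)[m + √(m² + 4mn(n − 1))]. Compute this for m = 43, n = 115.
z(43, 115; 2, 2) ≤ (1/2)[43 + √(43² + 4·43·115·114)] = (1/2)[43 + √2256769] = 772.6273

Kővári–Sós–Turán: let r_1, ..., r_43 be the row sums and z = Σ r_i the total number of 1s. Each pair of columns can share at most one row with both entries 1 (else a 2×2 all-ones block appears), so Σ_i C(r_i, 2) ≤ C(115, 2) = 6555. By convexity Σ_i C(r_i, 2) ≥ 43·C(z/43, 2) = z(z − 43)/(2·43), giving z² − 43z − 43·115·114 ≤ 0 and hence z ≤ (1/2)[43 + √(1849 + 4·563730)] = (1/2)[43 + √2256769] ≈ (1/2)(43 + 1502.2546) = 772.6273.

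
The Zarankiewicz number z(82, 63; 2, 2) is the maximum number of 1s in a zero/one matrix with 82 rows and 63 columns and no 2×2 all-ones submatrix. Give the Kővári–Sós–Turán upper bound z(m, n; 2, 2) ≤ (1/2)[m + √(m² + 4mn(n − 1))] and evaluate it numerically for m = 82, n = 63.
z(82, 63; 2, 2) ≤ (1/2)[82 + √(82² + 4·82·63·62)] = (1/2)[82 + √1287892] = 608.4266

Kővári–Sós–Turán: let r_1, ..., r_82 be the row sums and z = Σ r_i the total number of 1s. Each pair of columns can share at most one row with both entries 1 (else a 2×2 all-ones block appears), so Σ_i C(r_i, 2) ≤ C(63, 2) = 1953. By convexity Σ_i C(r_i, 2) ≥ 82·C(z/82, 2) = z(z − 82)/(2·82), giving z² − 82z − 82·63·62 ≤ 0 and hence z ≤ (1/2)[82 + √(6724 + 4·320292)] = (1/2)[82 + √1287892] ≈ (1/2)(82 + 1134.8533) = 608.4266.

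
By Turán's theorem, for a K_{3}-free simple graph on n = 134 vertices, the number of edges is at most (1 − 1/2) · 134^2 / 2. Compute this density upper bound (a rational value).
Turán density bound = (1/2) · 134^2/2 = 4489

Turán's theorem: ex(n, K_{r+1}) is achieved by the complete r-partite Turán graph T(n, r) with parts as balanced as possible, and is at most (1 − 1/r) · n^2/2. For r = 2, n = 134: the density bound is (1/2) · 17956/2 = 4489. Since 2 ∣ 134, the Turán graph T(134, 2) has parts of equal size 67, and its edge count e(T(134, 2)) = 4489 attains the density bound exactly.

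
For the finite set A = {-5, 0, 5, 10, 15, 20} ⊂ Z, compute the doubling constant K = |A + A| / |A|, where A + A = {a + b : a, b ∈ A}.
K = |A + A| / |A| = 11/6

Enumerate A + A = {a + b : a, b ∈ A}. With |A| = 6, there are |A|^2 = 36 ordered sum pairs; collecting distinct values, A + A = {-10, -5, 0, 5, 10, 15, 20, 25, 30, 35, 40}, so |A + A| = 11. Thus K = 11/6. Here |A + A| = 2|A| − 1 = 11, the minimum possible — so K = 11/6 is minimal, which holds iff A is an arithmetic progression.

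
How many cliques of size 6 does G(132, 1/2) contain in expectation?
E[# K_6] = C(132, 6) · (1/2)^C(6, 2) = 6547258432 / 2^15 = 102300913/512 ≈ 199806.470703

For each 6-subset S of vertices (there are C(132, 6) = 6547258432 such S), let X_S = 1 if S induces a K_6 (all C(6, 2) = 15 edges present). Then P(X_S = 1) = (1/2)^15 = 1/32768. By linearity of expectation, E[# K_6] = C(132, 6) · (1/2)^15 = 6547258432 / 32768 = 102300913/512 ≈ 199806.470703.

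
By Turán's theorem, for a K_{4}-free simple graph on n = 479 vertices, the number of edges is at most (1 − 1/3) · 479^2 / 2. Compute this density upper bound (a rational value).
Turán density bound = (2/3) · 479^2/2 = 229441/3 ≈ 76480.3333

Turán's theorem: ex(n, K_{r+1}) is achieved by the complete r-partite Turán graph T(n, r) with parts as balanced as possible, and is at most (1 − 1/r) · n^2/2. For r = 3, n = 479: the density bound is (2/3) · 229441/2 = 229441/3 ≈ 76480.3333. The integer-valued extremum is e(T(479, 3)) = 76480, which is strictly less than the density bound 229441/3 since 3 ∤ 479 (the parts of T(479, 3) cannot all be equal).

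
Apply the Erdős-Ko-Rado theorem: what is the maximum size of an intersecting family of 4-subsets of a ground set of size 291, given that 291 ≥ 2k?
max |F| = C(290, 3) = 4022880

Erdős-Ko-Rado (1961): when n ≥ 2k, max |F| = C(n−1, k−1). The bound is attained by the star {A : i ∈ A} for any fixed i ∈ [n]. Here C(291−1, 4−1) = C(290, 3) = 4022880.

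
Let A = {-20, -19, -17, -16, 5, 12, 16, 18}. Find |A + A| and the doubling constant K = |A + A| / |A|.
K = |A + A| / |A| = 33/8

Enumerate A + A = {a + b : a, b ∈ A}. With |A| = 8, there are |A|^2 = 64 ordered sum pairs; collecting distinct values, A + A = {-40, -39, -38, -37, -36, -35, -34, -33, -32, -15, -14, -12, -11, -8, -7, -5, -4, -3, -2, -1, 0, 1, 2, 10, 17, 21, 23, 24, 28, 30, 32, 34, 36}, so |A + A| = 33. Thus K = 33/8. For comparison, the minimum possible |A + A| over all 8-element sets is 2·8 − 1 = 15 (so min K = 15/8), attained only by arithmetic progressions.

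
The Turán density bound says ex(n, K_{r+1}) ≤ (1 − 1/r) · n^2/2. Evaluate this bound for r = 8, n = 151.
Turán density bound = (7/8) · 151^2/2 = 159607/16 ≈ 9975.4375

Turán's theorem: ex(n, K_{r+1}) is achieved by the complete r-partite Turán graph T(n, r) with parts as balanced as possible, and is at most (1 − 1/r) · n^2/2. For r = 8, n = 151: the density bound is (7/8) · 22801/2 = 159607/16 ≈ 9975.4375. The integer-valued extremum is e(T(151, 8)) = 9975, which is strictly less than the density bound 159607/16 since 8 ∤ 151 (the parts of T(151, 8) cannot all be equal).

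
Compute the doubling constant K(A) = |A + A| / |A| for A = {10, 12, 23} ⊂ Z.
K = |A + A| / |A| = 6/3 = 2

Enumerate A + A = {a + b : a, b ∈ A}. With |A| = 3, there are |A|^2 = 9 ordered sum pairs; collecting distinct values, A + A = {20, 22, 24, 33, 35, 46}, so |A + A| = 6. Thus K = 6/3 = 2. For comparison, the minimum possible |A + A| over all 3-element sets is 2·3 − 1 = 5 (so min K = 5/3), attained only by arithmetic progressions.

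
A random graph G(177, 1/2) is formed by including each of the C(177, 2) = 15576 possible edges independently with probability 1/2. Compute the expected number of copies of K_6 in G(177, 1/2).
E[# K_6] = C(177, 6) · (1/2)^C(6, 2) = 39202637320 / 2^15 = 4900329665/4096 ≈ 1196369.547119

For each 6-subset S of vertices (there are C(177, 6) = 39202637320 such S), let X_S = 1 if S induces a K_6 (all C(6, 2) = 15 edges present). Then P(X_S = 1) = (1/2)^15 = 1/32768. By linearity of expectation, E[# K_6] = C(177, 6) · (1/2)^15 = 39202637320 / 32768 = 4900329665/4096 ≈ 1196369.547119.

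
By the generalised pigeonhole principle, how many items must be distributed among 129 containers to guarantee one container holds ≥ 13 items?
n = (13 − 1)·129 + 1 = 1549

By the generalised pigeonhole principle, to guarantee some box contains ≥ r objects we need more than (r − 1) · k objects total. Threshold: n = (r − 1) · k + 1. With r = 13 and k = 129: n = 12 · 129 + 1 = 1548 + 1 = 1549. For n = 1548 = 12 · 129, we can put exactly 12 objects in every box, avoiding 13 in any single one — so 1549 is tight.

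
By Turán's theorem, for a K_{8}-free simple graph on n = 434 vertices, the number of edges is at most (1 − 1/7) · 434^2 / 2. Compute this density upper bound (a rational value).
Turán density bound = (6/7) · 434^2/2 = 80724

Turán's theorem: ex(n, K_{r+1}) is achieved by the complete r-partite Turán graph T(n, r) with parts as balanced as possible, and is at most (1 − 1/r) · n^2/2. For r = 7, n = 434: the density bound is (6/7) · 188356/2 = 80724. Since 7 ∣ 434, the Turán graph T(434, 7) has parts of equal size 62, and its edge count e(T(434, 7)) = 80724 attains the density bound exactly.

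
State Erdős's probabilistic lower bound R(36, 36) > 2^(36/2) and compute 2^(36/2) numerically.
2^(36/2) = 262144; so R(36, 36) > 262144

Colour each edge of K_n uniformly at random with red/blue. The expected number of monochromatic K_36 is C(n, 36) · 2 · 2^(−C(36,2)). If C(n, 36) · 2^(1 − C(36,2)) < 1, then with positive probability no monochromatic K_36 exists, so R(36, 36) > n. The standard estimate C(n, 36) ≤ n^36/36! shows this inequality holds whenever n ≤ 2^(36/2) (since 36! · 2^(C(36,2) − 1) > 2^(36^2/2) ≥ n^36). Hence R(36, 36) > 2^(36/2) = 262144.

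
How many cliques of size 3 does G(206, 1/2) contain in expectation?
E[# K_3] = C(206, 3) · (1/2)^C(3, 2) = 1435820 / 2^3 = 358955/2 = 179477.5

For each 3-subset S of vertices (there are C(206, 3) = 1435820 such S), let X_S = 1 if S induces a K_3 (all C(3, 2) = 3 edges present). Then P(X_S = 1) = (1/2)^3 = 1/8. By linearity of expectation, E[# K_3] = C(206, 3) · (1/2)^3 = 1435820 / 8 = 358955/2 = 179477.5.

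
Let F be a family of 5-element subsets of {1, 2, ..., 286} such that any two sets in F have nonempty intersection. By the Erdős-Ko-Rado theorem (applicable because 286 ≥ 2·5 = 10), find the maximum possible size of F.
max |F| = C(285, 4) = 269145735

The Erdős-Ko-Rado theorem states: for n ≥ 2k, an intersecting family of k-subsets of an n-element set has size at most C(n − 1, k − 1), with equality for 'star' families {A ⊆ [n] : |A| = k, i ∈ A} (fix an element i). For n = 286, k = 5: C(285, 4) = 269145735.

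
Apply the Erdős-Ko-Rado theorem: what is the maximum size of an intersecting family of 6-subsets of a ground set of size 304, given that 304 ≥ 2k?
max |F| = C(303, 5) = 20588621235

Erdős-Ko-Rado (1961): when n ≥ 2k, max |F| = C(n−1, k−1). The bound is attained by the star {A : i ∈ A} for any fixed i ∈ [n]. Here C(304−1, 6−1) = C(303, 5) = 20588621235.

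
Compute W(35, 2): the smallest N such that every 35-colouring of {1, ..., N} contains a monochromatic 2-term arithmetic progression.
W(35, 2) = 35 + 1 = 36

A 2-term AP is any pair of integers, so a monochromatic 2-AP exists iff some colour is used at least twice. With 35 colours, the colouring i ↦ i on {1, ..., 35} uses each colour once, avoiding any monochromatic pair, so W(35, 2) > 35. For {1, ..., 36}, pigeonhole forces two integers of the same colour, which form a monochromatic 2-AP. Hence W(35, 2) = 36.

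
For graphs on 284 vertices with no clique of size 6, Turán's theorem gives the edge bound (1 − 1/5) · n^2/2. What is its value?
Turán density bound = (4/5) · 284^2/2 = 161312/5 ≈ 32262.4

Turán's theorem: ex(n, K_{r+1}) is achieved by the complete r-partite Turán graph T(n, r) with parts as balanced as possible, and is at most (1 − 1/r) · n^2/2. For r = 5, n = 284: the density bound is (4/5) · 80656/2 = 161312/5 ≈ 32262.4. The integer-valued extremum is e(T(284, 5)) = 32262, which is strictly less than the density bound 161312/5 since 5 ∤ 284 (the parts of T(284, 5) cannot all be equal).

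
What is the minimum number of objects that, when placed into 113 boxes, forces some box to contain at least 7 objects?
n = (7 − 1)·113 + 1 = 679

By the generalised pigeonhole principle, to guarantee some box contains ≥ r objects we need more than (r − 1) · k objects total. Threshold: n = (r − 1) · k + 1. With r = 7 and k = 113: n = 6 · 113 + 1 = 678 + 1 = 679. For n = 678 = 6 · 113, we can put exactly 6 objects in every box, avoiding 7 in any single one — so 679 is tight.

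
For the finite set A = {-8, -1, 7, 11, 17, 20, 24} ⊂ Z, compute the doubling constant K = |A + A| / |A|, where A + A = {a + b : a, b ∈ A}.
K = |A + A| / |A| = 26/7

Enumerate A + A = {a + b : a, b ∈ A}. With |A| = 7, there are |A|^2 = 49 ordered sum pairs; collecting distinct values, A + A = {-16, -9, -2, -1, 3, 6, 9, 10, 12, 14, 16, 18, 19, 22, 23, 24, 27, 28, 31, 34, 35, 37, 40, 41, 44, 48}, so |A + A| = 26. Thus K = 26/7. For comparison, the minimum possible |A + A| over all 7-element sets is 2·7 − 1 = 13 (so min K = 13/7), attained only by arithmetic progressions.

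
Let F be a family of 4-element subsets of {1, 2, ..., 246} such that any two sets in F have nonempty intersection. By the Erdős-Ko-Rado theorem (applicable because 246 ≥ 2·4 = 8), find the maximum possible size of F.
max |F| = C(245, 3) = 2421090

The Erdős-Ko-Rado theorem states: for n ≥ 2k, an intersecting family of k-subsets of an n-element set has size at most C(n − 1, k − 1), with equality for 'star' families {A ⊆ [n] : |A| = k, i ∈ A} (fix an element i). For n = 246, k = 4: C(245, 3) = 2421090.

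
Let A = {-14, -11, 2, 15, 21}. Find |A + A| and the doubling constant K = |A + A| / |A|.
K = |A + A| / |A| = 14/5

Enumerate A + A = {a + b : a, b ∈ A}. With |A| = 5, there are |A|^2 = 25 ordered sum pairs; collecting distinct values, A + A = {-28, -25, -22, -12, -9, 1, 4, 7, 10, 17, 23, 30, 36, 42}, so |A + A| = 14. Thus K = 14/5. For comparison, the minimum possible |A + A| over all 5-element sets is 2·5 − 1 = 9 (so min K = 9/5), attained only by arithmetic progressions.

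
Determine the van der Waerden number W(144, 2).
W(144, 2) = 144 + 1 = 145

A 2-term AP is any pair of integers, so a monochromatic 2-AP exists iff some colour is used at least twice. With 144 colours, the colouring i ↦ i on {1, ..., 144} uses each colour once, avoiding any monochromatic pair, so W(144, 2) > 144. For {1, ..., 145}, pigeonhole forces two integers of the same colour, which form a monochromatic 2-AP. Hence W(144, 2) = 145.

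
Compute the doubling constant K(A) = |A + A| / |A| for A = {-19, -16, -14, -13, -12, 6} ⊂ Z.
K = |A + A| / |A| = 18/6 = 3

Enumerate A + A = {a + b : a, b ∈ A}. With |A| = 6, there are |A|^2 = 36 ordered sum pairs; collecting distinct values, A + A = {-38, -35, -33, -32, -31, -30, -29, -28, -27, -26, -25, -24, -13, -10, -8, -7, -6, 12}, so |A + A| = 18. Thus K = 18/6 = 3. For comparison, the minimum possible |A + A| over all 6-element sets is 2·6 − 1 = 11 (so min K = 11/6), attained only by arithmetic progressions.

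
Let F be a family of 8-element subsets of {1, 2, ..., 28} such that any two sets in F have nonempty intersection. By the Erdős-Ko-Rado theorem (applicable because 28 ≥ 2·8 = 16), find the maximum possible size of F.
max |F| = C(27, 7) = 888030

Erdős-Ko-Rado (1961): when n ≥ 2k, max |F| = C(n−1, k−1). The bound is attained by the star {A : i ∈ A} for any fixed i ∈ [n]. Here C(28−1, 8−1) = C(27, 7) = 888030.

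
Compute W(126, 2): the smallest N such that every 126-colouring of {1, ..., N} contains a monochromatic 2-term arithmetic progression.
W(126, 2) = 126 + 1 = 127

A 2-term AP is any pair of integers, so a monochromatic 2-AP exists iff some colour is used at least twice. With 126 colours, the colouring i ↦ i on {1, ..., 126} uses each colour once, avoiding any monochromatic pair, so W(126, 2) > 126. For {1, ..., 127}, pigeonhole forces two integers of the same colour, which form a monochromatic 2-AP. Hence W(126, 2) = 127.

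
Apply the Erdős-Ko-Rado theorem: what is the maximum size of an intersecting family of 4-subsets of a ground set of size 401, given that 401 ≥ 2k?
max |F| = C(400, 3) = 10586800

The Erdős-Ko-Rado theorem states: for n ≥ 2k, an intersecting family of k-subsets of an n-element set has size at most C(n − 1, k − 1), with equality for 'star' families {A ⊆ [n] : |A| = k, i ∈ A} (fix an element i). For n = 401, k = 4: C(400, 3) = 10586800.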